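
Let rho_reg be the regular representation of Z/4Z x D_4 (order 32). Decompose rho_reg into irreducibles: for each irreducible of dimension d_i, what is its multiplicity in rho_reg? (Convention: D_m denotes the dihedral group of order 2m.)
Each irreducible V_i of dimension d_i appears with multiplicity d_i, i.e. rho_reg = (direct sum over all irreducibles V_i) d_i V_i. The irreducible dimensions for Z/4Z x D_4 are 1, 1, 1, 1, 1, 1, 1, 1, 1, 1, 1, 1, 1, 1, 1, 1, 2, 2, 2, 2: 16 irreducibles of dimension 1, each with multiplicity 1; 4 irreducibles of dimension 2, each with multiplicity 2. Total dimension 16*1*1 + 4*2*2 = 32 = |G|.

Solution. General theorem: in the regular representation of a finite group G, each irreducible appears with multiplicity equal to its dimension. Check: dim(rho_reg) = sum d_i^2 = 1 + 1 + 1 + 1 + 1 + 1 + 1 + 1 + 1 + 1 + 1 + 1 + 1 + 1 + 1 + 1 + 4 + 4 + 4 + 4 = 32 = |G|.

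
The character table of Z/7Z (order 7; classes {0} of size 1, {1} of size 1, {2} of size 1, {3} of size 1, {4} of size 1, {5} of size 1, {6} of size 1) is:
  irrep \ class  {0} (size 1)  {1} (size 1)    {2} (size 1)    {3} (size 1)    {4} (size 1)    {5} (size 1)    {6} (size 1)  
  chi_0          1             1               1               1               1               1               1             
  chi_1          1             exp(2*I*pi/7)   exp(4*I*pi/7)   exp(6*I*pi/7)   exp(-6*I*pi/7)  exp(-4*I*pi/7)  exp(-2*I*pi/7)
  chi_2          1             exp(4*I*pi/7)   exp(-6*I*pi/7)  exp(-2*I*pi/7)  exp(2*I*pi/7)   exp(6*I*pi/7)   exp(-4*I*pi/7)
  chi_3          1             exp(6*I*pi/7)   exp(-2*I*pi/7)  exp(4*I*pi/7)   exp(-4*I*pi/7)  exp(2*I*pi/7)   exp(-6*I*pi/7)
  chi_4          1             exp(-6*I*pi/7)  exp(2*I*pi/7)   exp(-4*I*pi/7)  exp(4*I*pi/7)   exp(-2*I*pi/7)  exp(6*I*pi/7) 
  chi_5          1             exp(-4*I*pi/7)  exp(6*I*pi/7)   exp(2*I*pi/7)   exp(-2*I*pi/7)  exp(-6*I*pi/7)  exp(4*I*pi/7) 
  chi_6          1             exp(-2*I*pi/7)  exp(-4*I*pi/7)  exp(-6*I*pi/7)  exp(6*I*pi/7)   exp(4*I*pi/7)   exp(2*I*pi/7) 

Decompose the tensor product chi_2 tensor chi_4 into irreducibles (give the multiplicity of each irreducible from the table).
chi_2 tensor chi_4 = chi_6 (all other irreducibles have multiplicity 0).

Proof sketch: The character of a tensor product is the pointwise product (chi_2 * chi_4)(C) = chi_2(C) * chi_4(C):
  {0}: (1)*(1), {1}: (exp(4*I*pi/7))*(exp(-6*I*pi/7)), {2}: (exp(-6*I*pi/7))*(exp(2*I*pi/7)), {3}: (exp(-2*I*pi/7))*(exp(-4*I*pi/7)), {4}: (exp(2*I*pi/7))*(exp(4*I*pi/7)), {5}: (exp(6*I*pi/7))*(exp(-2*I*pi/7)), {6}: (exp(-4*I*pi/7))*(exp(6*I*pi/7))
so (chi_2 * chi_4) takes values
  {0} -> 1, {1} -> exp(-2*I*pi/7), {2} -> exp(-4*I*pi/7), {3} -> exp(-6*I*pi/7), {4} -> exp(6*I*pi/7), {5} -> exp(4*I*pi/7), {6} -> exp(2*I*pi/7).
Now take the inner product of this character with each irreducible chi from the table, <chi_2*chi_4, chi> = (1/7) sum_C |C| (chi_2*chi_4)(C) conj(chi(C)):
  <chi_2*chi_4, chi_0> = (1/7)[1*(1)*conj(1) + 1*(exp(-2*I*pi/7))*conj(1) + 1*(exp(-4*I*pi/7))*conj(1) + 1*(exp(-6*I*pi/7))*conj(1) + 1*(exp(6*I*pi/7))*conj(1) + 1*(exp(4*I*pi/7))*conj(1) + 1*(exp(2*I*pi/7))*conj(1)]
      = (1/7)[(1) + (exp(-2*I*pi/7)) + (exp(-4*I*pi/7)) + (exp(-6*I*pi/7)) + (exp(6*I*pi/7)) + (exp(4*I*pi/7)) + (exp(2*I*pi/7))] = 0/7 = 0
  <chi_2*chi_4, chi_1> = (1/7)[1*(1)*conj(1) + 1*(exp(-2*I*pi/7))*conj(exp(2*I*pi/7)) + 1*(exp(-4*I*pi/7))*conj(exp(4*I*pi/7)) + 1*(exp(-6*I*pi/7))*conj(exp(6*I*pi/7)) + 1*(exp(6*I*pi/7))*conj(exp(-6*I*pi/7)) + 1*(exp(4*I*pi/7))*conj(exp(-4*I*pi/7)) + 1*(exp(2*I*pi/7))*conj(exp(-2*I*pi/7))]
      = (1/7)[(1) + (exp(-4*I*pi/7)) + (exp(6*I*pi/7)) + (exp(2*I*pi/7)) + (exp(-2*I*pi/7)) + (exp(-6*I*pi/7)) + (exp(4*I*pi/7))] = 0/7 = 0
  <chi_2*chi_4, chi_2> = (1/7)[1*(1)*conj(1) + 1*(exp(-2*I*pi/7))*conj(exp(4*I*pi/7)) + 1*(exp(-4*I*pi/7))*conj(exp(-6*I*pi/7)) + 1*(exp(-6*I*pi/7))*conj(exp(-2*I*pi/7)) + 1*(exp(6*I*pi/7))*conj(exp(2*I*pi/7)) + 1*(exp(4*I*pi/7))*conj(exp(6*I*pi/7)) + 1*(exp(2*I*pi/7))*conj(exp(-4*I*pi/7))]
      = (1/7)[(1) + (exp(-6*I*pi/7)) + (exp(2*I*pi/7)) + (exp(-4*I*pi/7)) + (exp(4*I*pi/7)) + (exp(-2*I*pi/7)) + (exp(6*I*pi/7))] = 0/7 = 0
  <chi_2*chi_4, chi_3> = (1/7)[1*(1)*conj(1) + 1*(exp(-2*I*pi/7))*conj(exp(6*I*pi/7)) + 1*(exp(-4*I*pi/7))*conj(exp(-2*I*pi/7)) + 1*(exp(-6*I*pi/7))*conj(exp(4*I*pi/7)) + 1*(exp(6*I*pi/7))*conj(exp(-4*I*pi/7)) + 1*(exp(4*I*pi/7))*conj(exp(2*I*pi/7)) + 1*(exp(2*I*pi/7))*conj(exp(-6*I*pi/7))]
      = (1/7)[(1) + (exp(6*I*pi/7)) + (exp(-2*I*pi/7)) + (exp(4*I*pi/7)) + (exp(-4*I*pi/7)) + (exp(2*I*pi/7)) + (exp(-6*I*pi/7))] = 0/7 = 0
  <chi_2*chi_4, chi_4> = (1/7)[1*(1)*conj(1) + 1*(exp(-2*I*pi/7))*conj(exp(-6*I*pi/7)) + 1*(exp(-4*I*pi/7))*conj(exp(2*I*pi/7)) + 1*(exp(-6*I*pi/7))*conj(exp(-4*I*pi/7)) + 1*(exp(6*I*pi/7))*conj(exp(4*I*pi/7)) + 1*(exp(4*I*pi/7))*conj(exp(-2*I*pi/7)) + 1*(exp(2*I*pi/7))*conj(exp(6*I*pi/7))]
      = (1/7)[(1) + (exp(4*I*pi/7)) + (exp(-6*I*pi/7)) + (exp(-2*I*pi/7)) + (exp(2*I*pi/7)) + (exp(6*I*pi/7)) + (exp(-4*I*pi/7))] = 0/7 = 0
  <chi_2*chi_4, chi_5> = (1/7)[1*(1)*conj(1) + 1*(exp(-2*I*pi/7))*conj(exp(-4*I*pi/7)) + 1*(exp(-4*I*pi/7))*conj(exp(6*I*pi/7)) + 1*(exp(-6*I*pi/7))*conj(exp(2*I*pi/7)) + 1*(exp(6*I*pi/7))*conj(exp(-2*I*pi/7)) + 1*(exp(4*I*pi/7))*conj(exp(-6*I*pi/7)) + 1*(exp(2*I*pi/7))*conj(exp(4*I*pi/7))]
      = (1/7)[(1) + (exp(2*I*pi/7)) + (exp(4*I*pi/7)) + (exp(6*I*pi/7)) + (exp(-6*I*pi/7)) + (exp(-4*I*pi/7)) + (exp(-2*I*pi/7))] = 0/7 = 0
  <chi_2*chi_4, chi_6> = (1/7)[1*(1)*conj(1) + 1*(exp(-2*I*pi/7))*conj(exp(-2*I*pi/7)) + 1*(exp(-4*I*pi/7))*conj(exp(-4*I*pi/7)) + 1*(exp(-6*I*pi/7))*conj(exp(-6*I*pi/7)) + 1*(exp(6*I*pi/7))*conj(exp(6*I*pi/7)) + 1*(exp(4*I*pi/7))*conj(exp(4*I*pi/7)) + 1*(exp(2*I*pi/7))*conj(exp(2*I*pi/7))]
      = (1/7)[(1) + (1) + (1) + (1) + (1) + (1) + (1)] = 7/7 = 1
(Exp terms are combined using exp(i*s)*conj(exp(i*t)) = exp(i*(s-t)), and sums of them are collapsed using the identity that for every m > 1 the m distinct m-th roots of unity sum to 0, e.g. 1 + exp(2*I*pi/3) + exp(-2*I*pi/3) = 0.)
Hence the multiplicities are chi_6: 1. Dimension check: dim(chi_2)*dim(chi_4) = 1*1 = 1 and sum (mult * dim) = 1*1 = 1.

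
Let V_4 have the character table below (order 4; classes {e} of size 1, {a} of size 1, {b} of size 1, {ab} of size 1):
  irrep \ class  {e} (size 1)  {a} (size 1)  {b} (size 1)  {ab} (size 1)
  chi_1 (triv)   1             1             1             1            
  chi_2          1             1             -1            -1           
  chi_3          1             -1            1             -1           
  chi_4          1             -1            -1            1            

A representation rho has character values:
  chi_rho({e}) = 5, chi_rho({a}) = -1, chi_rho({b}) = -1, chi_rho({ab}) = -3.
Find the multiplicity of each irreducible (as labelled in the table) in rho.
Multiplicities: chi_1: 0, chi_2: 2, chi_3: 2, chi_4: 1.

Justification: Use <chi_rho, chi> = (1/|G|) sum_C |C| * chi_rho(C) * conj(chi(C)) with |G| = 4 for each irreducible chi in the table:
  <chi_rho, chi_1> = (1/4)[1*(5)*conj(1) + 1*(-1)*conj(1) + 1*(-1)*conj(1) + 1*(-3)*conj(1)]
      = (1/4)[(5) + (-1) + (-1) + (-3)] = 0/4 = 0
  <chi_rho, chi_2> = (1/4)[1*(5)*conj(1) + 1*(-1)*conj(1) + 1*(-1)*conj(-1) + 1*(-3)*conj(-1)]
      = (1/4)[(5) + (-1) + (1) + (3)] = 8/4 = 2
  <chi_rho, chi_3> = (1/4)[1*(5)*conj(1) + 1*(-1)*conj(-1) + 1*(-1)*conj(1) + 1*(-3)*conj(-1)]
      = (1/4)[(5) + (1) + (-1) + (3)] = 8/4 = 2
  <chi_rho, chi_4> = (1/4)[1*(5)*conj(1) + 1*(-1)*conj(-1) + 1*(-1)*conj(-1) + 1*(-3)*conj(1)]
      = (1/4)[(5) + (1) + (1) + (-3)] = 4/4 = 1
Dimension check: dim(rho) = sum (mult * dim) = 0*1 + 2*1 + 2*1 + 1*1 = 5 = chi_rho(e) = 5.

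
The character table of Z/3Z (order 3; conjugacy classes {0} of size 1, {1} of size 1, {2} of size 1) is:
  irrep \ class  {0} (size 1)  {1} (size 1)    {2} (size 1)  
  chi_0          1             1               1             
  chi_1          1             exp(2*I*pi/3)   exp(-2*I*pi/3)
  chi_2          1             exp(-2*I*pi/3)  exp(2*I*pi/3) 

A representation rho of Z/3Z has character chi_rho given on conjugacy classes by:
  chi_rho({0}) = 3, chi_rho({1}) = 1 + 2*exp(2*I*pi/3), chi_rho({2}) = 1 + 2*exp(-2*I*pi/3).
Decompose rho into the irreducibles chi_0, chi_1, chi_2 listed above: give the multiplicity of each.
Multiplicities: chi_0: 1, chi_1: 2, chi_2: 0.

Details: Use <chi_rho, chi> = (1/|G|) sum_C |C| * chi_rho(C) * conj(chi(C)) with |G| = 3 for each irreducible chi in the table:
  <chi_rho, chi_0> = (1/3)[1*(3)*conj(1) + 1*(1 + 2*exp(2*I*pi/3))*conj(1) + 1*(1 + 2*exp(-2*I*pi/3))*conj(1)]
      = (1/3)[(3) + (1 + 2*exp(2*I*pi/3)) + (1 + 2*exp(-2*I*pi/3))] = 3/3 = 1
  <chi_rho, chi_1> = (1/3)[1*(3)*conj(1) + 1*(1 + 2*exp(2*I*pi/3))*conj(exp(2*I*pi/3)) + 1*(1 + 2*exp(-2*I*pi/3))*conj(exp(-2*I*pi/3))]
      = (1/3)[(3) + (2 + exp(-2*I*pi/3)) + (2 + exp(2*I*pi/3))] = 6/3 = 2
  <chi_rho, chi_2> = (1/3)[1*(3)*conj(1) + 1*(1 + 2*exp(2*I*pi/3))*conj(exp(-2*I*pi/3)) + 1*(1 + 2*exp(-2*I*pi/3))*conj(exp(2*I*pi/3))]
      = (1/3)[(3) + (2*exp(-2*I*pi/3) + exp(2*I*pi/3)) + (exp(-2*I*pi/3) + 2*exp(2*I*pi/3))] = 0/3 = 0
(Exp terms are combined using exp(i*s)*conj(exp(i*t)) = exp(i*(s-t)), and sums of them are collapsed using the identity that for every m > 1 the m distinct m-th roots of unity sum to 0, e.g. 1 + exp(2*I*pi/3) + exp(-2*I*pi/3) = 0.)
Dimension check: dim(rho) = sum (mult * dim) = 1*1 + 2*1 + 0*1 = 3 = chi_rho(e) = 3.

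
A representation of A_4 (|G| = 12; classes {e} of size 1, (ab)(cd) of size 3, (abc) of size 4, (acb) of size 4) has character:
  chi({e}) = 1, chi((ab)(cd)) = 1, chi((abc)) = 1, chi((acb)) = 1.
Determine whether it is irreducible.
Irreducible: <chi, chi> = 1.

Why: <chi, chi> = (1/|G|) sum_C |C| * |chi(C)|^2 = (1/12)[1*|1|^2 + 3*|1|^2 + 4*|1|^2 + 4*|1|^2]
  = (1/12)[(1) + (3) + (4) + (4)] = 12/12 = 1.
(Exp terms are combined using exp(i*s)*conj(exp(i*t)) = exp(i*(s-t)), and sums of them are collapsed using the identity that for every m > 1 the m distinct m-th roots of unity sum to 0, e.g. 1 + exp(2*I*pi/3) + exp(-2*I*pi/3) = 0.)
A character is irreducible iff <chi, chi> = 1, so this representation is irreducible.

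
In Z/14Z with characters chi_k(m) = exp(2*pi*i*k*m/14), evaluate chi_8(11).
chi_8(11) = zeta_14^88 = exp(4*I*pi/7)

Reasoning: chi_8(11) = zeta_14^(8*11) = zeta_14^88. Since zeta_14^14 = 1, this equals zeta_14^4 = exp(2*pi*i*4/14) = exp(4*I*pi/7).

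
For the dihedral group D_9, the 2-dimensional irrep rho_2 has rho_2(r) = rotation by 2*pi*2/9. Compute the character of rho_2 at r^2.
chi_{rho_2}(r^2) = 2*cos(2*pi*2*2/9) = -2*cos(pi/9)

Proof sketch: rho_2(r^2) is rotation by angle 2*pi*2*2/9, whose trace is 2*cos(2*pi*2*2/9) = -2*cos(pi/9).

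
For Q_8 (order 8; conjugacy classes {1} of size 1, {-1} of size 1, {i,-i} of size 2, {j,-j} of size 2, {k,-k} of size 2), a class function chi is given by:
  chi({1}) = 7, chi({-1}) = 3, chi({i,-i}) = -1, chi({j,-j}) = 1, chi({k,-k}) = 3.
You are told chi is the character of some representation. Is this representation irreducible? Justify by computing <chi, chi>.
Not irreducible (reducible): <chi, chi> = 10 > 1.

Working: <chi, chi> = (1/|G|) sum_C |C| * |chi(C)|^2 = (1/8)[1*|7|^2 + 1*|3|^2 + 2*|-1|^2 + 2*|1|^2 + 2*|3|^2]
  = (1/8)[(49) + (9) + (2) + (2) + (18)] = 80/8 = 10.
A character is irreducible iff <chi, chi> = 1, so this representation is reducible.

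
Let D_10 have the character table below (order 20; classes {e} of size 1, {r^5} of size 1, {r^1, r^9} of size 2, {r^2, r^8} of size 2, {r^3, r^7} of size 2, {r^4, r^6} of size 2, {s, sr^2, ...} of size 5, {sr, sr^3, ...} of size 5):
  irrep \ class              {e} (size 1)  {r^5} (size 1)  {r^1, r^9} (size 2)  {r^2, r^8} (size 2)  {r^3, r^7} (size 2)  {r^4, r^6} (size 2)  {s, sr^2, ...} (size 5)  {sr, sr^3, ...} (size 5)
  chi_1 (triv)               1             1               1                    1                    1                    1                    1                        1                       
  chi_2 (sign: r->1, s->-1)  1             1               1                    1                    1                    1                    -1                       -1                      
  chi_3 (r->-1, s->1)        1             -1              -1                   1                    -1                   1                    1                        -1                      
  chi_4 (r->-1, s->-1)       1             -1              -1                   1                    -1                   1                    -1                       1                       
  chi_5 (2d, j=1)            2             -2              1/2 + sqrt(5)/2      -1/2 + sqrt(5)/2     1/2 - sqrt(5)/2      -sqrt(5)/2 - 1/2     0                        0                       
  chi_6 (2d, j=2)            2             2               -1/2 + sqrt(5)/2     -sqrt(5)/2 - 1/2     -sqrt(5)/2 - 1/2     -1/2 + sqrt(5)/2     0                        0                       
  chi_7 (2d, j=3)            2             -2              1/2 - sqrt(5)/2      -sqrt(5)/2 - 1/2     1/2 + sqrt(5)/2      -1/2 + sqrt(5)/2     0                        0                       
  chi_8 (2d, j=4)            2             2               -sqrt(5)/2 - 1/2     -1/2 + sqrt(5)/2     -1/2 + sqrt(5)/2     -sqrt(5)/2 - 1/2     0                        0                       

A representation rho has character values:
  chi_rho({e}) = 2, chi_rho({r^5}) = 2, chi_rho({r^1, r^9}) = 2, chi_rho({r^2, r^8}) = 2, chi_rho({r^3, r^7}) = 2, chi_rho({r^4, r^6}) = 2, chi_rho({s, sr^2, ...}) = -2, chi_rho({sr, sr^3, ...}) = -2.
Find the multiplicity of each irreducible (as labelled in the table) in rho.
Multiplicities: chi_1: 0, chi_2: 2, chi_3: 0, chi_4: 0, chi_5: 0, chi_6: 0, chi_7: 0, chi_8: 0.

Proof sketch: Use <chi_rho, chi> = (1/|G|) sum_C |C| * chi_rho(C) * conj(chi(C)) with |G| = 20 for each irreducible chi in the table:
  <chi_rho, chi_1> = (1/20)[1*(2)*conj(1) + 1*(2)*conj(1) + 2*(2)*conj(1) + 2*(2)*conj(1) + 2*(2)*conj(1) + 2*(2)*conj(1) + 5*(-2)*conj(1) + 5*(-2)*conj(1)]
      = (1/20)[(2) + (2) + (4) + (4) + (4) + (4) + (-10) + (-10)] = 0/20 = 0
  <chi_rho, chi_2> = (1/20)[1*(2)*conj(1) + 1*(2)*conj(1) + 2*(2)*conj(1) + 2*(2)*conj(1) + 2*(2)*conj(1) + 2*(2)*conj(1) + 5*(-2)*conj(-1) + 5*(-2)*conj(-1)]
      = (1/20)[(2) + (2) + (4) + (4) + (4) + (4) + (10) + (10)] = 40/20 = 2
  <chi_rho, chi_3> = (1/20)[1*(2)*conj(1) + 1*(2)*conj(-1) + 2*(2)*conj(-1) + 2*(2)*conj(1) + 2*(2)*conj(-1) + 2*(2)*conj(1) + 5*(-2)*conj(1) + 5*(-2)*conj(-1)]
      = (1/20)[(2) + (-2) + (-4) + (4) + (-4) + (4) + (-10) + (10)] = 0/20 = 0
  <chi_rho, chi_4> = (1/20)[1*(2)*conj(1) + 1*(2)*conj(-1) + 2*(2)*conj(-1) + 2*(2)*conj(1) + 2*(2)*conj(-1) + 2*(2)*conj(1) + 5*(-2)*conj(-1) + 5*(-2)*conj(1)]
      = (1/20)[(2) + (-2) + (-4) + (4) + (-4) + (4) + (10) + (-10)] = 0/20 = 0
  <chi_rho, chi_5> = (1/20)[1*(2)*conj(2) + 1*(2)*conj(-2) + 2*(2)*conj(1/2 + sqrt(5)/2) + 2*(2)*conj(-1/2 + sqrt(5)/2) + 2*(2)*conj(1/2 - sqrt(5)/2) + 2*(2)*conj(-sqrt(5)/2 - 1/2) + 5*(-2)*conj(0) + 5*(-2)*conj(0)]
      = (1/20)[(4) + (-4) + (2 + 2*sqrt(5)) + (-2 + 2*sqrt(5)) + (2 - 2*sqrt(5)) + (-2*sqrt(5) - 2) + (0) + (0)] = 0/20 = 0
  <chi_rho, chi_6> = (1/20)[1*(2)*conj(2) + 1*(2)*conj(2) + 2*(2)*conj(-1/2 + sqrt(5)/2) + 2*(2)*conj(-sqrt(5)/2 - 1/2) + 2*(2)*conj(-sqrt(5)/2 - 1/2) + 2*(2)*conj(-1/2 + sqrt(5)/2) + 5*(-2)*conj(0) + 5*(-2)*conj(0)]
      = (1/20)[(4) + (4) + (-2 + 2*sqrt(5)) + (-2*sqrt(5) - 2) + (-2*sqrt(5) - 2) + (-2 + 2*sqrt(5)) + (0) + (0)] = 0/20 = 0
  <chi_rho, chi_7> = (1/20)[1*(2)*conj(2) + 1*(2)*conj(-2) + 2*(2)*conj(1/2 - sqrt(5)/2) + 2*(2)*conj(-sqrt(5)/2 - 1/2) + 2*(2)*conj(1/2 + sqrt(5)/2) + 2*(2)*conj(-1/2 + sqrt(5)/2) + 5*(-2)*conj(0) + 5*(-2)*conj(0)]
      = (1/20)[(4) + (-4) + (2 - 2*sqrt(5)) + (-2*sqrt(5) - 2) + (2 + 2*sqrt(5)) + (-2 + 2*sqrt(5)) + (0) + (0)] = 0/20 = 0
  <chi_rho, chi_8> = (1/20)[1*(2)*conj(2) + 1*(2)*conj(2) + 2*(2)*conj(-sqrt(5)/2 - 1/2) + 2*(2)*conj(-1/2 + sqrt(5)/2) + 2*(2)*conj(-1/2 + sqrt(5)/2) + 2*(2)*conj(-sqrt(5)/2 - 1/2) + 5*(-2)*conj(0) + 5*(-2)*conj(0)]
      = (1/20)[(4) + (4) + (-2*sqrt(5) - 2) + (-2 + 2*sqrt(5)) + (-2 + 2*sqrt(5)) + (-2*sqrt(5) - 2) + (0) + (0)] = 0/20 = 0
Dimension check: dim(rho) = sum (mult * dim) = 0*1 + 2*1 + 0*1 + 0*1 + 0*2 + 0*2 + 0*2 + 0*2 = 2 = chi_rho(e) = 2.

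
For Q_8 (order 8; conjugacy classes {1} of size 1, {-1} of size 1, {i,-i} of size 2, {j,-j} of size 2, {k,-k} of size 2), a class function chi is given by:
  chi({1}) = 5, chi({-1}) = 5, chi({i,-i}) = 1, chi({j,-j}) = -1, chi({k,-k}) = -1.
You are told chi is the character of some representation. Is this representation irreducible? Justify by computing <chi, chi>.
Not irreducible (reducible): <chi, chi> = 7 > 1.

Working: <chi, chi> = (1/|G|) sum_C |C| * |chi(C)|^2 = (1/8)[1*|5|^2 + 1*|5|^2 + 2*|1|^2 + 2*|-1|^2 + 2*|-1|^2]
  = (1/8)[(25) + (25) + (2) + (2) + (2)] = 56/8 = 7.
A character is irreducible iff <chi, chi> = 1, so this representation is reducible.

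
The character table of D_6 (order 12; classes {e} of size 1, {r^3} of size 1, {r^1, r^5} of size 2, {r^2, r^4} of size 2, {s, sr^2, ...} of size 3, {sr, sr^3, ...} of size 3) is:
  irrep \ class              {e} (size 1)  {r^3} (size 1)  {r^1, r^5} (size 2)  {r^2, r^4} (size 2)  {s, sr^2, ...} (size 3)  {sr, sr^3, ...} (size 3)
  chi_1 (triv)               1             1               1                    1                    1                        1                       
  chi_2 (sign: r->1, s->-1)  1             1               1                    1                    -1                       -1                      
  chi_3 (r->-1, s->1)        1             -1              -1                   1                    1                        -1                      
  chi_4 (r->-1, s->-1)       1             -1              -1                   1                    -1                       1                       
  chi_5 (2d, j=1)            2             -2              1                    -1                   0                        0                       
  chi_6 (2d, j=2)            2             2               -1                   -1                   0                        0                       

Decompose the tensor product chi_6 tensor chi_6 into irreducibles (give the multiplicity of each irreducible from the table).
chi_6 tensor chi_6 = chi_1 + chi_2 + chi_6 (all other irreducibles have multiplicity 0).

Solution. The character of a tensor product is the pointwise product (chi_6 * chi_6)(C) = chi_6(C) * chi_6(C):
  {e}: (2)*(2), {r^3}: (2)*(2), {r^1, r^5}: (-1)*(-1), {r^2, r^4}: (-1)*(-1), {s, sr^2, ...}: (0)*(0), {sr, sr^3, ...}: (0)*(0)
so (chi_6 * chi_6) takes values
  {e} -> 4, {r^3} -> 4, {r^1, r^5} -> 1, {r^2, r^4} -> 1, {s, sr^2, ...} -> 0, {sr, sr^3, ...} -> 0.
Now take the inner product of this character with each irreducible chi from the table, <chi_6*chi_6, chi> = (1/12) sum_C |C| (chi_6*chi_6)(C) conj(chi(C)):
  <chi_6*chi_6, chi_1> = (1/12)[1*(4)*conj(1) + 1*(4)*conj(1) + 2*(1)*conj(1) + 2*(1)*conj(1) + 3*(0)*conj(1) + 3*(0)*conj(1)]
      = (1/12)[(4) + (4) + (2) + (2) + (0) + (0)] = 12/12 = 1
  <chi_6*chi_6, chi_2> = (1/12)[1*(4)*conj(1) + 1*(4)*conj(1) + 2*(1)*conj(1) + 2*(1)*conj(1) + 3*(0)*conj(-1) + 3*(0)*conj(-1)]
      = (1/12)[(4) + (4) + (2) + (2) + (0) + (0)] = 12/12 = 1
  <chi_6*chi_6, chi_3> = (1/12)[1*(4)*conj(1) + 1*(4)*conj(-1) + 2*(1)*conj(-1) + 2*(1)*conj(1) + 3*(0)*conj(1) + 3*(0)*conj(-1)]
      = (1/12)[(4) + (-4) + (-2) + (2) + (0) + (0)] = 0/12 = 0
  <chi_6*chi_6, chi_4> = (1/12)[1*(4)*conj(1) + 1*(4)*conj(-1) + 2*(1)*conj(-1) + 2*(1)*conj(1) + 3*(0)*conj(-1) + 3*(0)*conj(1)]
      = (1/12)[(4) + (-4) + (-2) + (2) + (0) + (0)] = 0/12 = 0
  <chi_6*chi_6, chi_5> = (1/12)[1*(4)*conj(2) + 1*(4)*conj(-2) + 2*(1)*conj(1) + 2*(1)*conj(-1) + 3*(0)*conj(0) + 3*(0)*conj(0)]
      = (1/12)[(8) + (-8) + (2) + (-2) + (0) + (0)] = 0/12 = 0
  <chi_6*chi_6, chi_6> = (1/12)[1*(4)*conj(2) + 1*(4)*conj(2) + 2*(1)*conj(-1) + 2*(1)*conj(-1) + 3*(0)*conj(0) + 3*(0)*conj(0)]
      = (1/12)[(8) + (8) + (-2) + (-2) + (0) + (0)] = 12/12 = 1
Hence the multiplicities are chi_1: 1, chi_2: 1, chi_6: 1. Dimension check: dim(chi_6)*dim(chi_6) = 2*2 = 4 and sum (mult * dim) = 1*1 + 1*1 + 1*2 = 4.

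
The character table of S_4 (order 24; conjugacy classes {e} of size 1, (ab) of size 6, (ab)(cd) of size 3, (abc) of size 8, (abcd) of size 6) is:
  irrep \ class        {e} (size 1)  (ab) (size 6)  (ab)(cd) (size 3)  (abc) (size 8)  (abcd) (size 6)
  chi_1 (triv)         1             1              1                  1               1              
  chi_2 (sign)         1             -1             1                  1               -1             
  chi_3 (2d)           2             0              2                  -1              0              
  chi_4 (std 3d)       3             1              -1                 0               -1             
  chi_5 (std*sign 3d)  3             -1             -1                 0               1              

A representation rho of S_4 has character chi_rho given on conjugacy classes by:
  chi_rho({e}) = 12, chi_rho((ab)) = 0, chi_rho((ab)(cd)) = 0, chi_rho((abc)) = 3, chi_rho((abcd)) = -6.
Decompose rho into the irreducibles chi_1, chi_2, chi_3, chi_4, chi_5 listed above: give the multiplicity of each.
Multiplicities: chi_1: 0, chi_2: 3, chi_3: 0, chi_4: 3, chi_5: 0.

Working: Use <chi_rho, chi> = (1/|G|) sum_C |C| * chi_rho(C) * conj(chi(C)) with |G| = 24 for each irreducible chi in the table:
  <chi_rho, chi_1> = (1/24)[1*(12)*conj(1) + 6*(0)*conj(1) + 3*(0)*conj(1) + 8*(3)*conj(1) + 6*(-6)*conj(1)]
      = (1/24)[(12) + (0) + (0) + (24) + (-36)] = 0/24 = 0
  <chi_rho, chi_2> = (1/24)[1*(12)*conj(1) + 6*(0)*conj(-1) + 3*(0)*conj(1) + 8*(3)*conj(1) + 6*(-6)*conj(-1)]
      = (1/24)[(12) + (0) + (0) + (24) + (36)] = 72/24 = 3
  <chi_rho, chi_3> = (1/24)[1*(12)*conj(2) + 6*(0)*conj(0) + 3*(0)*conj(2) + 8*(3)*conj(-1) + 6*(-6)*conj(0)]
      = (1/24)[(24) + (0) + (0) + (-24) + (0)] = 0/24 = 0
  <chi_rho, chi_4> = (1/24)[1*(12)*conj(3) + 6*(0)*conj(1) + 3*(0)*conj(-1) + 8*(3)*conj(0) + 6*(-6)*conj(-1)]
      = (1/24)[(36) + (0) + (0) + (0) + (36)] = 72/24 = 3
  <chi_rho, chi_5> = (1/24)[1*(12)*conj(3) + 6*(0)*conj(-1) + 3*(0)*conj(-1) + 8*(3)*conj(0) + 6*(-6)*conj(1)]
      = (1/24)[(36) + (0) + (0) + (0) + (-36)] = 0/24 = 0
Dimension check: dim(rho) = sum (mult * dim) = 0*1 + 3*1 + 0*2 + 3*3 + 0*3 = 12 = chi_rho(e) = 12.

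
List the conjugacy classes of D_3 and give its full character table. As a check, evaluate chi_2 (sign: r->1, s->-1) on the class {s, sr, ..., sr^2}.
Conjugacy classes: {e} of size 1, {r^1, r^2} of size 2, {s, sr, ..., sr^2} of size 3.
Character table:
  irrep \ class              {e} (size 1)  {r^1, r^2} (size 2)  {s, sr, ..., sr^2} (size 3)
  chi_1 (triv)               1             1                    1                          
  chi_2 (sign: r->1, s->-1)  1             1                    -1                         
  chi_3 (2d, j=1)            2             -1                   0                          

Spot check: chi_2 (sign: r->1, s->-1) on {s, sr, ..., sr^2} = -1.

Derivation: D_3 has order 2*3 = 6 with 3 conjugacy classes, hence 3 irreducibles. Sum of squared dims 1 + 1 + 4 = 6 = |G|. Linear characters come from the abelianisation; the 2-dimensional irreps have character r^k -> 2*cos(2*pi*j*k/3), reflections -> 0.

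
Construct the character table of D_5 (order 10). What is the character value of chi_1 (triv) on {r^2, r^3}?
Conjugacy classes: {e} of size 1, {r^1, r^4} of size 2, {r^2, r^3} of size 2, {s, sr, ..., sr^4} of size 5.
Character table:
  irrep \ class              {e} (size 1)  {r^1, r^4} (size 2)  {r^2, r^3} (size 2)  {s, sr, ..., sr^4} (size 5)
  chi_1 (triv)               1             1                    1                    1                          
  chi_2 (sign: r->1, s->-1)  1             1                    1                    -1                         
  chi_3 (2d, j=1)            2             -1/2 + sqrt(5)/2     -sqrt(5)/2 - 1/2     0                          
  chi_4 (2d, j=2)            2             -sqrt(5)/2 - 1/2     -1/2 + sqrt(5)/2     0                          

Spot check: chi_1 (triv) on {r^2, r^3} = 1.

D_5 has order 2*5 = 10 with 4 conjugacy classes, hence 4 irreducibles. Sum of squared dims 1 + 1 + 4 + 4 = 10 = |G|. Linear characters come from the abelianisation; the 2-dimensional irreps have character r^k -> 2*cos(2*pi*j*k/5), reflections -> 0.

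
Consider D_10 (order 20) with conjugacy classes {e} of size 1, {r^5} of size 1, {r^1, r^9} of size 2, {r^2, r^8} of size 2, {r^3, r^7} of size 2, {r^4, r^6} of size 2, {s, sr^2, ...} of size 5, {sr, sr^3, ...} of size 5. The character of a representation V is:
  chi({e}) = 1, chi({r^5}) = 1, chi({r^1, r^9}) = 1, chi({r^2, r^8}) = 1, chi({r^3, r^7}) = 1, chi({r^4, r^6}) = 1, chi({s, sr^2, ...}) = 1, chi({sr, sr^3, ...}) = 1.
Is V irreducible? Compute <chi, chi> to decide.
Irreducible: <chi, chi> = 1.

<chi, chi> = (1/|G|) sum_C |C| * |chi(C)|^2 = (1/20)[1*|1|^2 + 1*|1|^2 + 2*|1|^2 + 2*|1|^2 + 2*|1|^2 + 2*|1|^2 + 5*|1|^2 + 5*|1|^2]
  = (1/20)[(1) + (1) + (2) + (2) + (2) + (2) + (5) + (5)] = 20/20 = 1.
A character is irreducible iff <chi, chi> = 1, so this representation is irreducible.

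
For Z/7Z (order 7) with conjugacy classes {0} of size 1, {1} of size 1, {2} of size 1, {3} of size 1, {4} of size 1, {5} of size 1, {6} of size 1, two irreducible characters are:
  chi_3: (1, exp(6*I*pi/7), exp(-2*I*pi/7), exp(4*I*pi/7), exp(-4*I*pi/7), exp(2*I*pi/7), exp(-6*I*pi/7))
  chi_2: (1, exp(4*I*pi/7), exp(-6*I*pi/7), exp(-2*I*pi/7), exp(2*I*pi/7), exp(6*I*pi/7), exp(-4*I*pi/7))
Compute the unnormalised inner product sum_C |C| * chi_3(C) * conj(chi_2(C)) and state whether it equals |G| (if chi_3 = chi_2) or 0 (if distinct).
Sum = 0; so <chi_3, chi_2> = 0 (distinct irreducibles are orthogonal).

Justification: Compute term by term over conjugacy classes (|C| * chi_3(C) * conj(chi_2(C))):
  1*(1)*conj(1) + 1*(exp(6*I*pi/7))*conj(exp(4*I*pi/7)) + 1*(exp(-2*I*pi/7))*conj(exp(-6*I*pi/7)) + 1*(exp(4*I*pi/7))*conj(exp(-2*I*pi/7)) + 1*(exp(-4*I*pi/7))*conj(exp(2*I*pi/7)) + 1*(exp(2*I*pi/7))*conj(exp(6*I*pi/7)) + 1*(exp(-6*I*pi/7))*conj(exp(-4*I*pi/7))
  = (1) + (exp(2*I*pi/7)) + (exp(4*I*pi/7)) + (exp(6*I*pi/7)) + (exp(-6*I*pi/7)) + (exp(-4*I*pi/7)) + (exp(-2*I*pi/7))
  = 0.
(Exp terms are combined using exp(i*s)*conj(exp(i*t)) = exp(i*(s-t)), and sums of them are collapsed using the identity that for every m > 1 the m distinct m-th roots of unity sum to 0, e.g. 1 + exp(2*I*pi/3) + exp(-2*I*pi/3) = 0.)
Dividing by |G| = 7 gives 0/7 = 0, matching the row-orthogonality relation <chi_3, chi_2> = [chi_3 = chi_2].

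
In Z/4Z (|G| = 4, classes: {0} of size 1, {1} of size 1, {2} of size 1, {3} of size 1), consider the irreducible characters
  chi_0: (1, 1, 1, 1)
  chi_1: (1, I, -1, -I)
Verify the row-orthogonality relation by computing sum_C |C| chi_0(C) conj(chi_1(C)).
Sum = 0; so <chi_0, chi_1> = 0 (distinct irreducibles are orthogonal).

Why: Compute term by term over conjugacy classes (|C| * chi_0(C) * conj(chi_1(C))):
  1*(1)*conj(1) + 1*(1)*conj(I) + 1*(1)*conj(-1) + 1*(1)*conj(-I)
  = (1) + (-I) + (-1) + (I)
  = 0.
(Exp terms are combined using exp(i*s)*conj(exp(i*t)) = exp(i*(s-t)), and sums of them are collapsed using the identity that for every m > 1 the m distinct m-th roots of unity sum to 0, e.g. 1 + exp(2*I*pi/3) + exp(-2*I*pi/3) = 0.)
Dividing by |G| = 4 gives 0/4 = 0, matching the row-orthogonality relation <chi_0, chi_1> = [chi_0 = chi_1].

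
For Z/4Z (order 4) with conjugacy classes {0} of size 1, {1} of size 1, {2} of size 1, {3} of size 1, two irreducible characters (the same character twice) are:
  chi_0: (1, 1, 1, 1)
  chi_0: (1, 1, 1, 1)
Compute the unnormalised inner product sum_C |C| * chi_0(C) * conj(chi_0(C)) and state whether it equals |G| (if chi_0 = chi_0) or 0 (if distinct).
Sum = 4 = |G| = 4; so <chi_0, chi_0> = 1 (norm-1 confirms irreducibility).

Working: Compute term by term over conjugacy classes (|C| * chi_0(C) * conj(chi_0(C))):
  1*(1)*conj(1) + 1*(1)*conj(1) + 1*(1)*conj(1) + 1*(1)*conj(1)
  = (1) + (1) + (1) + (1)
  = 4.
(Exp terms are combined using exp(i*s)*conj(exp(i*t)) = exp(i*(s-t)), and sums of them are collapsed using the identity that for every m > 1 the m distinct m-th roots of unity sum to 0, e.g. 1 + exp(2*I*pi/3) + exp(-2*I*pi/3) = 0.)
Dividing by |G| = 4 gives 4/4 = 1, matching the row-orthogonality relation <chi_0, chi_0> = [chi_0 = chi_0].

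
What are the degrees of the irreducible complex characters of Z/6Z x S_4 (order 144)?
Dimensions: 1, 1, 1, 1, 1, 1, 1, 1, 1, 1, 1, 1, 2, 2, 2, 2, 2, 2, 3, 3, 3, 3, 3, 3, 3, 3, 3, 3, 3, 3

Explanation: There are 30 irreducibles (= number of conjugacy classes). Their dimensions d_i satisfy sum d_i^2 = |G| = 144: 1 + 1 + 1 + 1 + 1 + 1 + 1 + 1 + 1 + 1 + 1 + 1 + 4 + 4 + 4 + 4 + 4 + 4 + 9 + 9 + 9 + 9 + 9 + 9 + 9 + 9 + 9 + 9 + 9 + 9 = 144. (For the product with Z/6Z: each of the 6 1-dim characters of Z/6Z tensors with each irrep of S_4, giving 6 copies of each S_4-dimension.)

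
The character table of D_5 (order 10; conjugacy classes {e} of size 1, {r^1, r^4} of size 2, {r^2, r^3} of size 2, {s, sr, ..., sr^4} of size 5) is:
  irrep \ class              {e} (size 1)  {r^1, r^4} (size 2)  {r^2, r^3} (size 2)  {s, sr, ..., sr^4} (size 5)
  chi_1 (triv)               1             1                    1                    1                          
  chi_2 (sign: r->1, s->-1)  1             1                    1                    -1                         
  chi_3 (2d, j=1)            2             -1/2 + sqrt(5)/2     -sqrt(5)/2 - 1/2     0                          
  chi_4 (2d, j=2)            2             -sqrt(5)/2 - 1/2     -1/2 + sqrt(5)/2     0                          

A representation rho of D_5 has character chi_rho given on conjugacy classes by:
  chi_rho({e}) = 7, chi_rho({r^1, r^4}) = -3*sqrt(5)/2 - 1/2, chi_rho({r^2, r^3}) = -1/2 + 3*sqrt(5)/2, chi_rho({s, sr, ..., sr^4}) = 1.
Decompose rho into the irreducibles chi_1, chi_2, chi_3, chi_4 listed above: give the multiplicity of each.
Multiplicities: chi_1: 1, chi_2: 0, chi_3: 0, chi_4: 3.

Argument: Use <chi_rho, chi> = (1/|G|) sum_C |C| * chi_rho(C) * conj(chi(C)) with |G| = 10 for each irreducible chi in the table:
  <chi_rho, chi_1> = (1/10)[1*(7)*conj(1) + 2*(-3*sqrt(5)/2 - 1/2)*conj(1) + 2*(-1/2 + 3*sqrt(5)/2)*conj(1) + 5*(1)*conj(1)]
      = (1/10)[(7) + (-3*sqrt(5) - 1) + (-1 + 3*sqrt(5)) + (5)] = 10/10 = 1
  <chi_rho, chi_2> = (1/10)[1*(7)*conj(1) + 2*(-3*sqrt(5)/2 - 1/2)*conj(1) + 2*(-1/2 + 3*sqrt(5)/2)*conj(1) + 5*(1)*conj(-1)]
      = (1/10)[(7) + (-3*sqrt(5) - 1) + (-1 + 3*sqrt(5)) + (-5)] = 0/10 = 0
  <chi_rho, chi_3> = (1/10)[1*(7)*conj(2) + 2*(-3*sqrt(5)/2 - 1/2)*conj(-1/2 + sqrt(5)/2) + 2*(-1/2 + 3*sqrt(5)/2)*conj(-sqrt(5)/2 - 1/2) + 5*(1)*conj(0)]
      = (1/10)[(14) + (-7 + sqrt(5)) + (-7 - sqrt(5)) + (0)] = 0/10 = 0
  <chi_rho, chi_4> = (1/10)[1*(7)*conj(2) + 2*(-3*sqrt(5)/2 - 1/2)*conj(-sqrt(5)/2 - 1/2) + 2*(-1/2 + 3*sqrt(5)/2)*conj(-1/2 + sqrt(5)/2) + 5*(1)*conj(0)]
      = (1/10)[(14) + (2*sqrt(5) + 8) + (8 - 2*sqrt(5)) + (0)] = 30/10 = 3
Dimension check: dim(rho) = sum (mult * dim) = 1*1 + 0*1 + 0*2 + 3*2 = 7 = chi_rho(e) = 7.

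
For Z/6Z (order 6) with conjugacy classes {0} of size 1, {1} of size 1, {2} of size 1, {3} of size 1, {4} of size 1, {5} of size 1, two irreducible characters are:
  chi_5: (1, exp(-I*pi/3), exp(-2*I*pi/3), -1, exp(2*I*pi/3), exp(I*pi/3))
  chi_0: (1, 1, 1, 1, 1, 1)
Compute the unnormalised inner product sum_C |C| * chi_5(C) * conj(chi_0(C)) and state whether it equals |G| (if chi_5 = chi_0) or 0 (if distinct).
Sum = 0; so <chi_5, chi_0> = 0 (distinct irreducibles are orthogonal).

Explanation: Compute term by term over conjugacy classes (|C| * chi_5(C) * conj(chi_0(C))):
  1*(1)*conj(1) + 1*(exp(-I*pi/3))*conj(1) + 1*(exp(-2*I*pi/3))*conj(1) + 1*(-1)*conj(1) + 1*(exp(2*I*pi/3))*conj(1) + 1*(exp(I*pi/3))*conj(1)
  = (1) + (exp(-I*pi/3)) + (exp(-2*I*pi/3)) + (-1) + (exp(2*I*pi/3)) + (exp(I*pi/3))
  = 0.
(Exp terms are combined using exp(i*s)*conj(exp(i*t)) = exp(i*(s-t)), and sums of them are collapsed using the identity that for every m > 1 the m distinct m-th roots of unity sum to 0, e.g. 1 + exp(2*I*pi/3) + exp(-2*I*pi/3) = 0.)
Dividing by |G| = 6 gives 0/6 = 0, matching the row-orthogonality relation <chi_5, chi_0> = [chi_5 = chi_0].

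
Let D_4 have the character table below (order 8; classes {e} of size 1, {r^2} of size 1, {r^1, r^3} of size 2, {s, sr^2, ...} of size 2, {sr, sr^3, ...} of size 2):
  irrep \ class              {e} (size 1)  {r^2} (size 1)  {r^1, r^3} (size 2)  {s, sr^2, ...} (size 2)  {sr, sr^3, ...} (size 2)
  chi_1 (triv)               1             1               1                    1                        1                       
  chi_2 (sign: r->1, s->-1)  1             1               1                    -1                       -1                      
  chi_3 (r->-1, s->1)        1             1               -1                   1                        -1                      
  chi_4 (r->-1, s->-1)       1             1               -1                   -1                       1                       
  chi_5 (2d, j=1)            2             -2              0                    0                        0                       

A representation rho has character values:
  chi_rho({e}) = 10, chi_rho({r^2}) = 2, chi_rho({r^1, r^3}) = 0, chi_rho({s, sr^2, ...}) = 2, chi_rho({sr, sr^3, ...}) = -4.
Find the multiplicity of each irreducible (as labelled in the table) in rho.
Multiplicities: chi_1: 1, chi_2: 2, chi_3: 3, chi_4: 0, chi_5: 2.

Use <chi_rho, chi> = (1/|G|) sum_C |C| * chi_rho(C) * conj(chi(C)) with |G| = 8 for each irreducible chi in the table:
  <chi_rho, chi_1> = (1/8)[1*(10)*conj(1) + 1*(2)*conj(1) + 2*(0)*conj(1) + 2*(2)*conj(1) + 2*(-4)*conj(1)]
      = (1/8)[(10) + (2) + (0) + (4) + (-8)] = 8/8 = 1
  <chi_rho, chi_2> = (1/8)[1*(10)*conj(1) + 1*(2)*conj(1) + 2*(0)*conj(1) + 2*(2)*conj(-1) + 2*(-4)*conj(-1)]
      = (1/8)[(10) + (2) + (0) + (-4) + (8)] = 16/8 = 2
  <chi_rho, chi_3> = (1/8)[1*(10)*conj(1) + 1*(2)*conj(1) + 2*(0)*conj(-1) + 2*(2)*conj(1) + 2*(-4)*conj(-1)]
      = (1/8)[(10) + (2) + (0) + (4) + (8)] = 24/8 = 3
  <chi_rho, chi_4> = (1/8)[1*(10)*conj(1) + 1*(2)*conj(1) + 2*(0)*conj(-1) + 2*(2)*conj(-1) + 2*(-4)*conj(1)]
      = (1/8)[(10) + (2) + (0) + (-4) + (-8)] = 0/8 = 0
  <chi_rho, chi_5> = (1/8)[1*(10)*conj(2) + 1*(2)*conj(-2) + 2*(0)*conj(0) + 2*(2)*conj(0) + 2*(-4)*conj(0)]
      = (1/8)[(20) + (-4) + (0) + (0) + (0)] = 16/8 = 2
Dimension check: dim(rho) = sum (mult * dim) = 1*1 + 2*1 + 3*1 + 0*1 + 2*2 = 10 = chi_rho(e) = 10.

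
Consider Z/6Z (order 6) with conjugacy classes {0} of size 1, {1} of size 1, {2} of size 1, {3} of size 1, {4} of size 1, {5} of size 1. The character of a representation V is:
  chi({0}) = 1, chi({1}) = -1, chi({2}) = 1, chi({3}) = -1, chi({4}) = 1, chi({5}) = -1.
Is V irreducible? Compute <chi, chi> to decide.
Irreducible: <chi, chi> = 1.

Why: <chi, chi> = (1/|G|) sum_C |C| * |chi(C)|^2 = (1/6)[1*|1|^2 + 1*|-1|^2 + 1*|1|^2 + 1*|-1|^2 + 1*|1|^2 + 1*|-1|^2]
  = (1/6)[(1) + (1) + (1) + (1) + (1) + (1)] = 6/6 = 1.
(Exp terms are combined using exp(i*s)*conj(exp(i*t)) = exp(i*(s-t)), and sums of them are collapsed using the identity that for every m > 1 the m distinct m-th roots of unity sum to 0, e.g. 1 + exp(2*I*pi/3) + exp(-2*I*pi/3) = 0.)
A character is irreducible iff <chi, chi> = 1, so this representation is irreducible.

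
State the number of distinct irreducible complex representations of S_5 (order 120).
7

Argument: The number of irreducible complex representations of a finite group equals its number of conjugacy classes. Conjugacy classes in S_5 correspond to cycle types, i.e. partitions of 5; there are p(5) = 7 of them, so S_5 (order 120) has exactly 7 irreducible complex representations.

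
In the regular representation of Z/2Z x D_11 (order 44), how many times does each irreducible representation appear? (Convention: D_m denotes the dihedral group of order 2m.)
Each irreducible V_i of dimension d_i appears with multiplicity d_i, i.e. rho_reg = (direct sum over all irreducibles V_i) d_i V_i. The irreducible dimensions for Z/2Z x D_11 are 1, 1, 1, 1, 2, 2, 2, 2, 2, 2, 2, 2, 2, 2: 4 irreducibles of dimension 1, each with multiplicity 1; 10 irreducibles of dimension 2, each with multiplicity 2. Total dimension 4*1*1 + 10*2*2 = 44 = |G|.

Explanation: General theorem: in the regular representation of a finite group G, each irreducible appears with multiplicity equal to its dimension. Check: dim(rho_reg) = sum d_i^2 = 1 + 1 + 1 + 1 + 4 + 4 + 4 + 4 + 4 + 4 + 4 + 4 + 4 + 4 = 44 = |G|.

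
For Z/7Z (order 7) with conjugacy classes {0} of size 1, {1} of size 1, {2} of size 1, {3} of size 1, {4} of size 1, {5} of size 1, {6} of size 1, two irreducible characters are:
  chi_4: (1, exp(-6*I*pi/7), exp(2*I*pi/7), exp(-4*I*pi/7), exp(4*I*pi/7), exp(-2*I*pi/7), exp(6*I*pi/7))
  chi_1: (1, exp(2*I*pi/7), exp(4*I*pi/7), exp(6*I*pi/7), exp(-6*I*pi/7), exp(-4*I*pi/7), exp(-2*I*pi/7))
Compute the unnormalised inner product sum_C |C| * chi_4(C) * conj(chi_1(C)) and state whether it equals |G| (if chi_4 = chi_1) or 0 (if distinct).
Sum = 0; so <chi_4, chi_1> = 0 (distinct irreducibles are orthogonal).

Justification: Compute term by term over conjugacy classes (|C| * chi_4(C) * conj(chi_1(C))):
  1*(1)*conj(1) + 1*(exp(-6*I*pi/7))*conj(exp(2*I*pi/7)) + 1*(exp(2*I*pi/7))*conj(exp(4*I*pi/7)) + 1*(exp(-4*I*pi/7))*conj(exp(6*I*pi/7)) + 1*(exp(4*I*pi/7))*conj(exp(-6*I*pi/7)) + 1*(exp(-2*I*pi/7))*conj(exp(-4*I*pi/7)) + 1*(exp(6*I*pi/7))*conj(exp(-2*I*pi/7))
  = (1) + (exp(6*I*pi/7)) + (exp(-2*I*pi/7)) + (exp(4*I*pi/7)) + (exp(-4*I*pi/7)) + (exp(2*I*pi/7)) + (exp(-6*I*pi/7))
  = 0.
(Exp terms are combined using exp(i*s)*conj(exp(i*t)) = exp(i*(s-t)), and sums of them are collapsed using the identity that for every m > 1 the m distinct m-th roots of unity sum to 0, e.g. 1 + exp(2*I*pi/3) + exp(-2*I*pi/3) = 0.)
Dividing by |G| = 7 gives 0/7 = 0, matching the row-orthogonality relation <chi_4, chi_1> = [chi_4 = chi_1].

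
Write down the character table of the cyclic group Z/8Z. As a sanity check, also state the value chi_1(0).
Character table of Z/8Z (irreps indexed chi_0,...,chi_7 with chi_k(m) = zeta_8^(k*m), zeta_8 = exp(2*pi*i/8)):
  irrep \ class  {0} (size 1)  {1} (size 1)    {2} (size 1)  {3} (size 1)    {4} (size 1)  {5} (size 1)    {6} (size 1)  {7} (size 1)  
  chi_0          1             1               1             1               1             1               1             1             
  chi_1          1             exp(I*pi/4)     I             exp(3*I*pi/4)   -1            exp(-3*I*pi/4)  -I            exp(-I*pi/4)  
  chi_2          1             I               -1            -I              1             I               -1            -I            
  chi_3          1             exp(3*I*pi/4)   -I            exp(I*pi/4)     -1            exp(-I*pi/4)    I             exp(-3*I*pi/4)
  chi_4          1             -1              1             -1              1             -1              1             -1            
  chi_5          1             exp(-3*I*pi/4)  I             exp(-I*pi/4)    -1            exp(I*pi/4)     -I            exp(3*I*pi/4) 
  chi_6          1             -I              -1            I               1             -I              -1            I             
  chi_7          1             exp(-I*pi/4)    -I            exp(-3*I*pi/4)  -1            exp(3*I*pi/4)   I             exp(I*pi/4)   

Spot check: chi_1(0) = zeta_8^(1*0) = zeta_8^0 = 1.

Proof sketch: Z/8Z is abelian, so all 8 irreducible complex representations are 1-dimensional. They are given by chi_k(m) = zeta_8^(k*m) for k = 0,...,7. Row orthogonality: sum_m chi_k(m) conj(chi_l(m)) = 8 * [k = l].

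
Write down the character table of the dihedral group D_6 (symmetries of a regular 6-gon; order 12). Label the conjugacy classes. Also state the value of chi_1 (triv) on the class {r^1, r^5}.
Conjugacy classes: {e} of size 1, {r^3} of size 1, {r^1, r^5} of size 2, {r^2, r^4} of size 2, {s, sr^2, ...} of size 3, {sr, sr^3, ...} of size 3.
Character table:
  irrep \ class              {e} (size 1)  {r^3} (size 1)  {r^1, r^5} (size 2)  {r^2, r^4} (size 2)  {s, sr^2, ...} (size 3)  {sr, sr^3, ...} (size 3)
  chi_1 (triv)               1             1               1                    1                    1                        1                       
  chi_2 (sign: r->1, s->-1)  1             1               1                    1                    -1                       -1                      
  chi_3 (r->-1, s->1)        1             -1              -1                   1                    1                        -1                      
  chi_4 (r->-1, s->-1)       1             -1              -1                   1                    -1                       1                       
  chi_5 (2d, j=1)            2             -2              1                    -1                   0                        0                       
  chi_6 (2d, j=2)            2             2               -1                   -1                   0                        0                       

Spot check: chi_1 (triv) on {r^1, r^5} = 1.

Why: D_6 has order 2*6 = 12 with 6 conjugacy classes, hence 6 irreducibles. Sum of squared dims 1 + 1 + 1 + 1 + 4 + 4 = 12 = |G|. Linear characters come from the abelianisation; the 2-dimensional irreps have character r^k -> 2*cos(2*pi*j*k/6), reflections -> 0.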